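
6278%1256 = 1254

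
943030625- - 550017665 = 1493048290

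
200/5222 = 100/2611 =0.04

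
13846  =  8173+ 5673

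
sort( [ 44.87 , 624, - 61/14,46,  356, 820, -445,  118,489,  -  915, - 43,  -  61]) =[ -915, - 445,  -  61,-43, - 61/14, 44.87, 46,118,356, 489 , 624,820] 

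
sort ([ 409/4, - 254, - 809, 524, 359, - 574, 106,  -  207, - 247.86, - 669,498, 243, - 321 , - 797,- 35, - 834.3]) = [ - 834.3, - 809,-797, - 669 , -574, - 321, - 254, - 247.86, - 207,- 35, 409/4, 106,  243,359, 498, 524 ] 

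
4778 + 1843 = 6621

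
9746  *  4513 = 43983698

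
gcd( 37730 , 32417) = 77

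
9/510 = 3/170=   0.02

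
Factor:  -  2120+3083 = 3^2*107^1 = 963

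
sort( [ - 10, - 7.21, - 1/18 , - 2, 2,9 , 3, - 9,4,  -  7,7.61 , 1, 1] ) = [-10, - 9, - 7.21, - 7, - 2, - 1/18 , 1, 1,2 , 3,4 , 7.61, 9]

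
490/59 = 8 + 18/59 = 8.31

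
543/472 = 543/472 = 1.15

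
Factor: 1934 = 2^1*967^1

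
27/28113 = 9/9371 = 0.00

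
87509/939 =87509/939 = 93.19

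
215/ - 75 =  - 43/15 = - 2.87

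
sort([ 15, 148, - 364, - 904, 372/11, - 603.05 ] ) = [ - 904,-603.05, - 364,15, 372/11, 148 ]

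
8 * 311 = 2488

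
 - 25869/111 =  - 234 + 35/37 =-233.05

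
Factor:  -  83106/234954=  - 3^4 * 229^( - 1 ) = - 81/229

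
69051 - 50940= 18111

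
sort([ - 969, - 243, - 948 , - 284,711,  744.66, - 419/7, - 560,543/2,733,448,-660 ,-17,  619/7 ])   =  [ - 969, - 948,-660,-560, - 284,-243,  -  419/7, - 17,619/7,543/2, 448, 711,733, 744.66]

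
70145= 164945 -94800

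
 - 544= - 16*34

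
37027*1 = 37027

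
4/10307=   4/10307 = 0.00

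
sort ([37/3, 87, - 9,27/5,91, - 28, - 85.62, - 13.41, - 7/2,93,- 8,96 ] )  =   [-85.62,  -  28,  -  13.41, - 9, - 8, - 7/2,27/5 , 37/3,87,91,93, 96]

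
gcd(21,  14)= 7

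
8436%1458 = 1146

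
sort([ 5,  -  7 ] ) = [ - 7,5]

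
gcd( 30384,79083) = 9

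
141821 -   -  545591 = 687412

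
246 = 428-182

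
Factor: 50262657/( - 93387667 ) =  - 3^1*19^1*37^(-1 )*43^1*20507^1*2523991^( - 1 )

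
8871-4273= 4598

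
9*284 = 2556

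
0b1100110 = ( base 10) 102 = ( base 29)3f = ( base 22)4E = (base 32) 36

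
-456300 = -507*900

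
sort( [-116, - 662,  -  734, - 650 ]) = [ - 734, - 662, - 650, -116]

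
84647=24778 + 59869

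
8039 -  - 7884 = 15923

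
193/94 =2+5/94  =  2.05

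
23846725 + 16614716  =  40461441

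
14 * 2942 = 41188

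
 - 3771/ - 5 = 3771/5 = 754.20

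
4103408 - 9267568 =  - 5164160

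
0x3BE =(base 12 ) 67A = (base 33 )T1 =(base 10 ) 958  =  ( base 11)7a1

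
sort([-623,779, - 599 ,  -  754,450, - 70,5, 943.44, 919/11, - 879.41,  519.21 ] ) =[ - 879.41,-754, - 623, - 599, - 70, 5,919/11, 450, 519.21,779,943.44] 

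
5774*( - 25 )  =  -144350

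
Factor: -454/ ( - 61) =2^1*61^( - 1)*227^1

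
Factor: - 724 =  - 2^2*181^1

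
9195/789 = 3065/263 = 11.65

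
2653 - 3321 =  - 668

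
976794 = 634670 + 342124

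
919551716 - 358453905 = 561097811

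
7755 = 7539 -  - 216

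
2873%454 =149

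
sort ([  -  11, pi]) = [- 11, pi]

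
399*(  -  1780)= - 710220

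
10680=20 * 534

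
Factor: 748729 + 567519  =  2^3*164531^1 = 1316248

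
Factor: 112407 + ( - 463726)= - 257^1*1367^1= - 351319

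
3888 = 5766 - 1878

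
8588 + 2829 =11417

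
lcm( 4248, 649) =46728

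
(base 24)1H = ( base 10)41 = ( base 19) 23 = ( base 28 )1d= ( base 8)51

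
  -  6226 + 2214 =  - 4012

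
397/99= 397/99 = 4.01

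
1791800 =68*26350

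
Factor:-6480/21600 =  - 2^ ( - 1)*3^1*5^( - 1)= - 3/10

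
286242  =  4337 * 66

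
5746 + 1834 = 7580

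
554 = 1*554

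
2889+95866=98755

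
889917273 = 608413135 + 281504138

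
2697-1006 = 1691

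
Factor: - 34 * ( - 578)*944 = 2^6*17^3*59^1= 18551488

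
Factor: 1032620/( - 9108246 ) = -516310/4554123= - 2^1*3^( - 1)*5^1*7^ ( - 1)*229^ ( - 1 ) * 947^( - 1)*51631^1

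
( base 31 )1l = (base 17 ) 31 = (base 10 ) 52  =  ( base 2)110100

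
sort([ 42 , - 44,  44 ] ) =[ - 44,42 , 44 ] 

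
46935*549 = 25767315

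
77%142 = 77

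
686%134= 16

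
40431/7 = 40431/7 = 5775.86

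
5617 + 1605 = 7222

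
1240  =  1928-688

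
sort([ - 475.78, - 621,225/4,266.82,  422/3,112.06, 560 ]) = [ - 621,-475.78,225/4,  112.06,422/3, 266.82,560 ] 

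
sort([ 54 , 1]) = [1,54 ]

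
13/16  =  13/16=0.81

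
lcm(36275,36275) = 36275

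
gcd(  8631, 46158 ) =21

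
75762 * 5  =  378810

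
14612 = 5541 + 9071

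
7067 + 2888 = 9955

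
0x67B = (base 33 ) 1h9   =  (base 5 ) 23114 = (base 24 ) 2L3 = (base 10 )1659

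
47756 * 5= 238780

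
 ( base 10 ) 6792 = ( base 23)cj7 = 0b1101010001000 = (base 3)100022120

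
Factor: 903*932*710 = 2^3*3^1 * 5^1*7^1*43^1*71^1* 233^1 = 597533160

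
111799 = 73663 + 38136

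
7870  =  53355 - 45485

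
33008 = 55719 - 22711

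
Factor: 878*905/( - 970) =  - 97^(-1)*181^1*439^1 = - 79459/97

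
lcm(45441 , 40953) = 3317193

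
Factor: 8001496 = 2^3* 1000187^1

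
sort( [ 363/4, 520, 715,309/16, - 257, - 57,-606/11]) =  [-257, - 57,-606/11,  309/16,363/4, 520,  715]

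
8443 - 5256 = 3187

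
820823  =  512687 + 308136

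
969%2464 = 969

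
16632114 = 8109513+8522601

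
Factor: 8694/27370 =3^3 * 5^( - 1)*17^( - 1) = 27/85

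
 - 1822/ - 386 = 4 + 139/193 =4.72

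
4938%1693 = 1552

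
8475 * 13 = 110175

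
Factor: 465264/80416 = 81/14 = 2^( - 1 )*3^4*7^ (-1 ) 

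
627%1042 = 627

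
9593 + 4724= 14317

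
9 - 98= -89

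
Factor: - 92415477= - 3^1 * 7^1* 11^1*400067^1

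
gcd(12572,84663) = 1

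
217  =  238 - 21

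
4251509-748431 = 3503078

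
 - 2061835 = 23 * ( - 89645 )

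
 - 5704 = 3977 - 9681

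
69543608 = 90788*766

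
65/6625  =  13/1325 = 0.01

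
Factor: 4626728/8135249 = 243512/428171 = 2^3*61^1*103^ ( - 1)*499^1*4157^ ( - 1)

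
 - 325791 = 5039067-5364858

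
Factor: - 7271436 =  - 2^2 * 3^1*605953^1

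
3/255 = 1/85 = 0.01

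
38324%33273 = 5051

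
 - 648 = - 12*54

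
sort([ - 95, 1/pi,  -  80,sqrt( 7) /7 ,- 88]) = [ -95, - 88,-80, 1/pi,sqrt( 7 ) /7] 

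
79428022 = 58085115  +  21342907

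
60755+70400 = 131155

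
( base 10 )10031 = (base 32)9PF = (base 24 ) h9n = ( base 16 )272f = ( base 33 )96w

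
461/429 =461/429= 1.07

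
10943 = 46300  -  35357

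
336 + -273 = 63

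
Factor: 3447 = 3^2*383^1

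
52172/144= 362 + 11/36 = 362.31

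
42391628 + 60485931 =102877559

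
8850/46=192 + 9/23  =  192.39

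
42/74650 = 21/37325=0.00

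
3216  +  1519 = 4735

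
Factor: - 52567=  - 52567^1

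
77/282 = 77/282 = 0.27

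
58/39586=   29/19793 = 0.00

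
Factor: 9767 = 9767^1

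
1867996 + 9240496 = 11108492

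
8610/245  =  246/7=35.14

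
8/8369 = 8/8369 = 0.00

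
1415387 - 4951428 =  - 3536041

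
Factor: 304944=2^4* 3^1*6353^1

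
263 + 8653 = 8916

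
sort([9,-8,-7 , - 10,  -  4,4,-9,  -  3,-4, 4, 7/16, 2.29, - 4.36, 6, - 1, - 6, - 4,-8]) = [ - 10, - 9,  -  8, -8, - 7,- 6, - 4.36, - 4,  -  4, - 4, - 3,-1 , 7/16,  2.29, 4, 4, 6, 9]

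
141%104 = 37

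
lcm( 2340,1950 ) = 11700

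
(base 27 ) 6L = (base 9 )223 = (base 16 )B7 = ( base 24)7f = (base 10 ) 183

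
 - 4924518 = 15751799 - 20676317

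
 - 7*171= - 1197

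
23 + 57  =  80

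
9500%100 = 0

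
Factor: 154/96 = 77/48 = 2^( - 4)*3^( - 1)*7^1*11^1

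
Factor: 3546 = 2^1 *3^2*197^1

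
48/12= 4  =  4.00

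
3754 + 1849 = 5603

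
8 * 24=192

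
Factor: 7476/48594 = 2/13 =2^1*13^( -1 )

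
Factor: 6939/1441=3^3*11^(-1 )*131^( - 1)*257^1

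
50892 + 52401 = 103293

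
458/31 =14 + 24/31 = 14.77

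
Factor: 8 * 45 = 2^3*3^2*5^1 = 360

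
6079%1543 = 1450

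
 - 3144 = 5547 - 8691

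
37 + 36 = 73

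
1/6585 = 1/6585 = 0.00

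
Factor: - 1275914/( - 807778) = 637957/403889  =  607^1*1051^1*403889^( - 1)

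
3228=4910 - 1682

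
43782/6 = 7297 =7297.00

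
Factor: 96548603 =59^1*109^1*15013^1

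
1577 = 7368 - 5791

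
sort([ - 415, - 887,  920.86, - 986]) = [ -986, - 887, - 415,920.86 ]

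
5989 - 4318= 1671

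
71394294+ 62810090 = 134204384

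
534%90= 84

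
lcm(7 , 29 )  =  203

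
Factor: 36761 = 36761^1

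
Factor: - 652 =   -  2^2*163^1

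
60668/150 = 30334/75 = 404.45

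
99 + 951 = 1050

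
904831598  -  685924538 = 218907060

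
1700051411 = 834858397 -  - 865193014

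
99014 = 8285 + 90729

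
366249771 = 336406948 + 29842823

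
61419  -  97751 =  - 36332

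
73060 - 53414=19646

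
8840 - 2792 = 6048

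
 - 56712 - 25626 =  - 82338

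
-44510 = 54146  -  98656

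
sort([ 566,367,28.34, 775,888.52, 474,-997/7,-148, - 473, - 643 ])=[ - 643, - 473, - 148, - 997/7, 28.34  ,  367,474, 566,775,888.52 ] 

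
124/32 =3+7/8 = 3.88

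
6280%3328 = 2952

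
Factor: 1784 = 2^3*223^1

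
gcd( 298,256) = 2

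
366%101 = 63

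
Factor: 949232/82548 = 2^2*3^( - 2)*41^1 *1447^1 *2293^( - 1) = 237308/20637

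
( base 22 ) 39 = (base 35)25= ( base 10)75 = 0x4B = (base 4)1023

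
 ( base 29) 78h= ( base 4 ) 1133320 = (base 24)afg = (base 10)6136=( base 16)17f8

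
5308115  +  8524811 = 13832926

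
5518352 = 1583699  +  3934653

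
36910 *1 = 36910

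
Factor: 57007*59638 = 2^1*109^1*523^1*29819^1 = 3399783466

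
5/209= 5/209 =0.02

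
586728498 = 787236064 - 200507566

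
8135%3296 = 1543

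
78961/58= 1361 + 23/58 =1361.40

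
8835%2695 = 750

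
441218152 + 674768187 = 1115986339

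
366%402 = 366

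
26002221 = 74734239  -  48732018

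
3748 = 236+3512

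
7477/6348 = 1 + 1129/6348=1.18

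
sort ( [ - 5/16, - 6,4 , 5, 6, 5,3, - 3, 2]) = [-6,-3, - 5/16,  2 , 3,4  ,  5,5,  6]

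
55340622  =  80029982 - 24689360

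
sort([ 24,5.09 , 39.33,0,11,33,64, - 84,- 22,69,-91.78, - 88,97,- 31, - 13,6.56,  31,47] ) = [ - 91.78, - 88, - 84,-31, - 22,-13, 0 , 5.09,  6.56, 11,  24,31 , 33 , 39.33,47,64,69,97]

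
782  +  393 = 1175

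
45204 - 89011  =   - 43807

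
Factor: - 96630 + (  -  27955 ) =  -  5^1*24917^1 =- 124585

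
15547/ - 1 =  -15547/1 =- 15547.00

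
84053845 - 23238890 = 60814955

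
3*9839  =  29517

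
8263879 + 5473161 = 13737040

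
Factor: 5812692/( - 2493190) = -2^1* 3^1 * 5^( - 1) * 7^(-1)*691^1*701^1 * 35617^( - 1 ) =- 2906346/1246595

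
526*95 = 49970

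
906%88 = 26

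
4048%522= 394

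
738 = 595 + 143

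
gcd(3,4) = 1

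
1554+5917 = 7471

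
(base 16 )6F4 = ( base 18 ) 58g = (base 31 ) 1qd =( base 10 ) 1780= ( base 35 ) 1fu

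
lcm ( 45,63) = 315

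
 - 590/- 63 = 9+23/63 = 9.37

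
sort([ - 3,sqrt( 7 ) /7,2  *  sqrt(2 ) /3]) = [ - 3, sqrt( 7 ) /7  ,  2*sqrt(2) /3] 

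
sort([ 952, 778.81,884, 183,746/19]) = [ 746/19, 183, 778.81,884, 952]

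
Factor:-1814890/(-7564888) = 907445/3782444 = 2^ (-2 ) * 5^1*7^1*11^1* 19^( - 1 )*157^(-1 )*317^( - 1)*2357^1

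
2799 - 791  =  2008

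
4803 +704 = 5507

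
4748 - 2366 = 2382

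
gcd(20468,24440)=4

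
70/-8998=- 35/4499= - 0.01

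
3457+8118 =11575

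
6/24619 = 6/24619 = 0.00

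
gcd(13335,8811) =3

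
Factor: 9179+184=3^1*3121^1 = 9363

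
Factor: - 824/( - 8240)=1/10 =2^( - 1)*5^( - 1 )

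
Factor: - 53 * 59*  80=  - 2^4*5^1 * 53^1* 59^1 = - 250160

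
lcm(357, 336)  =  5712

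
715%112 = 43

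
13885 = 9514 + 4371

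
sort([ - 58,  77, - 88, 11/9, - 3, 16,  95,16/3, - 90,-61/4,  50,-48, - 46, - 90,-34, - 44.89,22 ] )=[-90,-90,- 88,-58, - 48,-46, - 44.89,-34 ,-61/4,-3,  11/9, 16/3,16,  22, 50 , 77, 95]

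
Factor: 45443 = 29^1*1567^1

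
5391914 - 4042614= 1349300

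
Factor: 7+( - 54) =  - 47^1 = -  47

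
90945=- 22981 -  - 113926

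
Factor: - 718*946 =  - 679228 = - 2^2 * 11^1*43^1* 359^1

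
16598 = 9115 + 7483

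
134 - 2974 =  - 2840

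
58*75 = 4350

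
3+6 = 9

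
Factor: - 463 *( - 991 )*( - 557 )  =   - 463^1*557^1*991^1  =  - 255569981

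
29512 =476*62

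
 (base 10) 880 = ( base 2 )1101110000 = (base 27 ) 15G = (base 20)240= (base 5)12010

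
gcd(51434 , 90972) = 2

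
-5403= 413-5816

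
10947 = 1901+9046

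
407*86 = 35002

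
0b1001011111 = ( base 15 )2a7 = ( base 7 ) 1525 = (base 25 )o7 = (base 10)607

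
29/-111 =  - 29/111 = -0.26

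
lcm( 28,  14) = 28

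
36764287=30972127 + 5792160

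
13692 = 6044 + 7648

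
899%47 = 6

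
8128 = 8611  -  483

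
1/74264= 1/74264 =0.00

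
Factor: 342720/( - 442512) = -2^2*5^1*17^1*439^( - 1 ) =- 340/439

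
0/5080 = 0 =0.00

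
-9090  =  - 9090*1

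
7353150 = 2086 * 3525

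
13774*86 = 1184564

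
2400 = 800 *3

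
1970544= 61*32304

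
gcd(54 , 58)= 2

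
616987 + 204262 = 821249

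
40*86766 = 3470640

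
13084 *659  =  8622356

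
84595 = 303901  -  219306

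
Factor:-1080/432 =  - 5/2 = -  2^( - 1)*5^1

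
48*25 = 1200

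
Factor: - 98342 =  - 2^1*49171^1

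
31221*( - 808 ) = -25226568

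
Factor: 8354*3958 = 33065132= 2^2*1979^1*4177^1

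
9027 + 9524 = 18551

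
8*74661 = 597288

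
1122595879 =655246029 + 467349850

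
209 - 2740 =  - 2531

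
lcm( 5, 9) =45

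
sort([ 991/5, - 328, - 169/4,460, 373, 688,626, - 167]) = [ - 328, - 167, - 169/4 , 991/5,373, 460 , 626, 688]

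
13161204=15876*829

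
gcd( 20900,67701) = 1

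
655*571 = 374005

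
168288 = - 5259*(-32 )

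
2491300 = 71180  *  35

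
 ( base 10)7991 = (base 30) 8qb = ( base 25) cjg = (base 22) gb5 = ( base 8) 17467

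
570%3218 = 570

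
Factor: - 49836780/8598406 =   -  24918390/4299203 = - 2^1 * 3^2*5^1 * 7^1 * 37^1 *1069^1*4299203^(-1) 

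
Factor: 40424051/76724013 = 3^( - 1 )*59^(-1 ) *433469^( - 1 ) * 40424051^1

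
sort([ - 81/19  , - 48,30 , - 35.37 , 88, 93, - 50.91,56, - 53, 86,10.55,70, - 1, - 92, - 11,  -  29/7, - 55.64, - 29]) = [-92, - 55.64, -53, - 50.91, - 48,-35.37, - 29, - 11, - 81/19, - 29/7, - 1,10.55,  30,56,  70, 86,88, 93]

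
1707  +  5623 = 7330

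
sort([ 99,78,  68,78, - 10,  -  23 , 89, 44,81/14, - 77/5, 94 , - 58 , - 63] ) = [-63, - 58, - 23,-77/5, - 10, 81/14,44,68,78,  78,89 , 94,99]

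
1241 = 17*73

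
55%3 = 1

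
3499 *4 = 13996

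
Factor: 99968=2^7*11^1*71^1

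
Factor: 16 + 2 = 18 =2^1*3^2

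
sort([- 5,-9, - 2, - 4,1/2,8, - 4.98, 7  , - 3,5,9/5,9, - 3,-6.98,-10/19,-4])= [-9, - 6.98,  -  5, - 4.98,-4,-4 ,  -  3, - 3 , - 2, - 10/19,1/2,9/5,5, 7,8,9 ]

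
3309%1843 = 1466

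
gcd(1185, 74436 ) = 3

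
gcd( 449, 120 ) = 1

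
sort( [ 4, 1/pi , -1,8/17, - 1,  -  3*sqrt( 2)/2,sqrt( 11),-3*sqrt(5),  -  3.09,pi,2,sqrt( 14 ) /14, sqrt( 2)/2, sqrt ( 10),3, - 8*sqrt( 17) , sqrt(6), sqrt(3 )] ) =[- 8*sqrt(17),  -  3*sqrt ( 5), - 3.09, - 3*sqrt( 2)/2, - 1, - 1,sqrt( 14) /14,1/pi, 8/17,sqrt(2 ) /2,sqrt( 3),2,sqrt ( 6) , 3, pi,sqrt(10 ),sqrt( 11),4 ] 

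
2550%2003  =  547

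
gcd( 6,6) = 6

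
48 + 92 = 140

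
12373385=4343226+8030159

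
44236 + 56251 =100487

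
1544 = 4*386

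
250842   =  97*2586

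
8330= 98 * 85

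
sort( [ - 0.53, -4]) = [ - 4, - 0.53 ] 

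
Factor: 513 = 3^3 * 19^1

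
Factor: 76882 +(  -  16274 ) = 60608=2^6*947^1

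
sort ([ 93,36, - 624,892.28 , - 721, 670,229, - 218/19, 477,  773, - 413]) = [ -721,-624, - 413,- 218/19,36 , 93 , 229 , 477, 670, 773,  892.28]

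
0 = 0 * (- 196)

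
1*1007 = 1007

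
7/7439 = 7/7439 = 0.00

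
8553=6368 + 2185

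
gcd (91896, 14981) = 1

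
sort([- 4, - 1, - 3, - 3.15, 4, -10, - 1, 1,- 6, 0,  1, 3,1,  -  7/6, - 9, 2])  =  [ - 10 ,-9, -6, - 4, - 3.15,  -  3 , - 7/6, - 1  ,  -  1, 0, 1, 1,  1, 2 , 3, 4 ]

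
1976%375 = 101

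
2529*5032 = 12725928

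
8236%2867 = 2502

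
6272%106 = 18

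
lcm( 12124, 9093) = 36372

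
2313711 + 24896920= 27210631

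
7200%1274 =830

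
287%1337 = 287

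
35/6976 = 35/6976 = 0.01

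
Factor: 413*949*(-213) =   -  83482581 = -  3^1 * 7^1*13^1*59^1*71^1*73^1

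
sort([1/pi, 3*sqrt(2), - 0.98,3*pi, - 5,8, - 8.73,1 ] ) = [ - 8.73, - 5, - 0.98, 1/pi,1, 3*sqrt(2), 8,  3*pi]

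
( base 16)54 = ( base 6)220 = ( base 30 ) 2O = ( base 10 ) 84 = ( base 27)33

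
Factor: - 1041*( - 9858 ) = 2^1*3^2 * 31^1*53^1*347^1 = 10262178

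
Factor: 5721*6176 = 2^5*3^1*193^1 * 1907^1=35332896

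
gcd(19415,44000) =55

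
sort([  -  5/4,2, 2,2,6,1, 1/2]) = [ - 5/4, 1/2,1 , 2,  2, 2,6]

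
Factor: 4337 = 4337^1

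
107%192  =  107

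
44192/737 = 59 + 709/737 = 59.96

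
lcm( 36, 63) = 252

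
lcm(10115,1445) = 10115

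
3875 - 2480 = 1395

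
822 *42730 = 35124060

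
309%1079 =309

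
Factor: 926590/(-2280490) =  - 7^2*31^1*61^1 * 228049^(-1) = -92659/228049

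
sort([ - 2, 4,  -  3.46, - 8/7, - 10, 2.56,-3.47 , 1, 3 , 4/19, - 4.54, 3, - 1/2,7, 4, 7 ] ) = [ -10, -4.54, - 3.47, - 3.46, -2,-8/7, -1/2, 4/19,1,2.56, 3,3, 4, 4 , 7, 7]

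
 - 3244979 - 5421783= - 8666762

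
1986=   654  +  1332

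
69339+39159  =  108498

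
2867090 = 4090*701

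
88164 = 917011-828847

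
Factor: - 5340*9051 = -48332340= -2^2*3^2*5^1*7^1*  89^1*431^1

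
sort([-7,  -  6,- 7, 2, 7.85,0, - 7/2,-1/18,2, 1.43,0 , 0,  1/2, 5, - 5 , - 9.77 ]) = [ - 9.77 ,  -  7, - 7, - 6, - 5,-7/2,-1/18, 0,0,  0,1/2,  1.43,2, 2, 5, 7.85]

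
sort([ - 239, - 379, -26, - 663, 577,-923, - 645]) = [ - 923, - 663, - 645,-379, - 239, - 26, 577 ]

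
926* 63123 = 58451898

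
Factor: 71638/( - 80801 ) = -2^1  *43^1*97^( - 1 )=- 86/97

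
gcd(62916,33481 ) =7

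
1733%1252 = 481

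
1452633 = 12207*119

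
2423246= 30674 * 79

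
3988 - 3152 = 836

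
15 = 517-502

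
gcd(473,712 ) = 1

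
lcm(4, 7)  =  28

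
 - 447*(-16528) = 7388016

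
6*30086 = 180516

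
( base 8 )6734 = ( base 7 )13226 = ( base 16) ddc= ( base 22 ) 776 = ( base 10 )3548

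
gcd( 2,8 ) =2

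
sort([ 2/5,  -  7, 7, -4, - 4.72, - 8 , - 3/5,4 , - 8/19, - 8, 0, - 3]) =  [-8,- 8, - 7,  -  4.72, - 4, - 3, - 3/5, - 8/19,0,2/5,4, 7 ]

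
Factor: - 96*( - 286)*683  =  18752448= 2^6 * 3^1*11^1*13^1*683^1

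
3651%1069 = 444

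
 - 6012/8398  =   - 3006/4199 = - 0.72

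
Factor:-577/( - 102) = 2^( -1 )*3^ ( - 1 )*17^( - 1 )*577^1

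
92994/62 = 46497/31 = 1499.90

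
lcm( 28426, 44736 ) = 2728896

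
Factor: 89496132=2^2*3^1*11^1 *31^1*21871^1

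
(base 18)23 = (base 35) 14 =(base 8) 47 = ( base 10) 39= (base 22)1H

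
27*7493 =202311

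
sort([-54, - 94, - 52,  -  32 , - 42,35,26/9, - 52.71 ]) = [ - 94, - 54,-52.71,  -  52, - 42, - 32, 26/9,35]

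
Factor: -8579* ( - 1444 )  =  2^2 * 19^2  *  23^1*373^1 = 12388076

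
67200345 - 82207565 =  -15007220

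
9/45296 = 9/45296 = 0.00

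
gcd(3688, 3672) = 8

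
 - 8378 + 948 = - 7430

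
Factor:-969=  - 3^1*17^1 *19^1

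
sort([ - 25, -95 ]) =[-95,-25 ]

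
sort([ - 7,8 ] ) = [ - 7, 8]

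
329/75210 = 329/75210 = 0.00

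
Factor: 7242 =2^1*3^1*17^1*71^1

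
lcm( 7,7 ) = 7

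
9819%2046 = 1635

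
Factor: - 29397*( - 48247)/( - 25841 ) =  - 3^1* 41^1*239^1*25841^( - 1 )*48247^1 = - 1418317059/25841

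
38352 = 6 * 6392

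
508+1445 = 1953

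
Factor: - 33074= - 2^1*23^1 * 719^1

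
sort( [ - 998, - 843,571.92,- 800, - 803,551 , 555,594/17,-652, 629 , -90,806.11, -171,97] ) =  [  -  998  , - 843, - 803, - 800, - 652, - 171, - 90, 594/17,97,551,555, 571.92,629,806.11]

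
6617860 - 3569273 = 3048587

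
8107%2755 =2597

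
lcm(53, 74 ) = 3922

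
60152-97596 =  - 37444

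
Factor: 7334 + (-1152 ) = 2^1 * 11^1*281^1 = 6182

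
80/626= 40/313 = 0.13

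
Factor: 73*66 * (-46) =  - 2^2*3^1 * 11^1*23^1*73^1= -221628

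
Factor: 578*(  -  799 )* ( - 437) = 2^1 * 17^3 * 19^1*23^1*47^1= 201816214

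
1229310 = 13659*90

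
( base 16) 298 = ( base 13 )3c1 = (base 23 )15k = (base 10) 664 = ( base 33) K4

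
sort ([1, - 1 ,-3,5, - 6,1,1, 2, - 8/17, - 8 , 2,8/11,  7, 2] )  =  [ - 8,-6  , - 3, - 1, - 8/17,8/11, 1,1, 1,2,2,  2,  5, 7]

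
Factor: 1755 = 3^3*5^1*13^1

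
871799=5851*149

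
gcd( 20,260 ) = 20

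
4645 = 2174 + 2471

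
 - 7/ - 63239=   7/63239 = 0.00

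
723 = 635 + 88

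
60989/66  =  924 + 5/66 = 924.08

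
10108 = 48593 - 38485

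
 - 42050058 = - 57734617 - - 15684559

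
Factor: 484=2^2*11^2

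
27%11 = 5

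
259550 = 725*358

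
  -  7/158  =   - 1 + 151/158 =-  0.04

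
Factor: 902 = 2^1 * 11^1*41^1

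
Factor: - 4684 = - 2^2*1171^1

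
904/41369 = 904/41369 = 0.02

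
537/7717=537/7717 = 0.07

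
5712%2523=666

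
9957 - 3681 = 6276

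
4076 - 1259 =2817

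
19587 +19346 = 38933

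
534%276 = 258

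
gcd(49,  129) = 1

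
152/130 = 76/65 = 1.17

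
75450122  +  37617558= 113067680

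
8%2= 0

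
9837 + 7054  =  16891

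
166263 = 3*55421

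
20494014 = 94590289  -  74096275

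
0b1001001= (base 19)3G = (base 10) 73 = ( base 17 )45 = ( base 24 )31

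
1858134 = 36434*51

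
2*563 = 1126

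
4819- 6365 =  -1546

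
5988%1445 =208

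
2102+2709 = 4811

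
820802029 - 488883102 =331918927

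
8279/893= 8279/893 = 9.27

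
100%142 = 100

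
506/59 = 8 + 34/59 = 8.58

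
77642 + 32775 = 110417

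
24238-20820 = 3418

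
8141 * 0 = 0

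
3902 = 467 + 3435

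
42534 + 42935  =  85469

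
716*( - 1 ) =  - 716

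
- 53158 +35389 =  - 17769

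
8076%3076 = 1924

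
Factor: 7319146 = 2^1* 17^1 *61^1*3529^1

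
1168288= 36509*32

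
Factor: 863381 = 31^1 *27851^1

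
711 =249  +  462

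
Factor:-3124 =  - 2^2*  11^1 *71^1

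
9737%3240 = 17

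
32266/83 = 32266/83= 388.75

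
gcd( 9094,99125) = 1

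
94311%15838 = 15121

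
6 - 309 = - 303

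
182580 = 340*537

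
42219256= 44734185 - 2514929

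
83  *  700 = 58100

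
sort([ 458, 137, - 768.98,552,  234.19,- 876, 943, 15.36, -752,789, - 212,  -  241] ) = [ - 876, - 768.98,- 752, -241,  -  212,15.36, 137,234.19, 458,552,789, 943] 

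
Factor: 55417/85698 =2^( - 1 )*3^( - 4)*23^( - 2 )*151^1*367^1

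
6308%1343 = 936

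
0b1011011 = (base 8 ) 133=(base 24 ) 3j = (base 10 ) 91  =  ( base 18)51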